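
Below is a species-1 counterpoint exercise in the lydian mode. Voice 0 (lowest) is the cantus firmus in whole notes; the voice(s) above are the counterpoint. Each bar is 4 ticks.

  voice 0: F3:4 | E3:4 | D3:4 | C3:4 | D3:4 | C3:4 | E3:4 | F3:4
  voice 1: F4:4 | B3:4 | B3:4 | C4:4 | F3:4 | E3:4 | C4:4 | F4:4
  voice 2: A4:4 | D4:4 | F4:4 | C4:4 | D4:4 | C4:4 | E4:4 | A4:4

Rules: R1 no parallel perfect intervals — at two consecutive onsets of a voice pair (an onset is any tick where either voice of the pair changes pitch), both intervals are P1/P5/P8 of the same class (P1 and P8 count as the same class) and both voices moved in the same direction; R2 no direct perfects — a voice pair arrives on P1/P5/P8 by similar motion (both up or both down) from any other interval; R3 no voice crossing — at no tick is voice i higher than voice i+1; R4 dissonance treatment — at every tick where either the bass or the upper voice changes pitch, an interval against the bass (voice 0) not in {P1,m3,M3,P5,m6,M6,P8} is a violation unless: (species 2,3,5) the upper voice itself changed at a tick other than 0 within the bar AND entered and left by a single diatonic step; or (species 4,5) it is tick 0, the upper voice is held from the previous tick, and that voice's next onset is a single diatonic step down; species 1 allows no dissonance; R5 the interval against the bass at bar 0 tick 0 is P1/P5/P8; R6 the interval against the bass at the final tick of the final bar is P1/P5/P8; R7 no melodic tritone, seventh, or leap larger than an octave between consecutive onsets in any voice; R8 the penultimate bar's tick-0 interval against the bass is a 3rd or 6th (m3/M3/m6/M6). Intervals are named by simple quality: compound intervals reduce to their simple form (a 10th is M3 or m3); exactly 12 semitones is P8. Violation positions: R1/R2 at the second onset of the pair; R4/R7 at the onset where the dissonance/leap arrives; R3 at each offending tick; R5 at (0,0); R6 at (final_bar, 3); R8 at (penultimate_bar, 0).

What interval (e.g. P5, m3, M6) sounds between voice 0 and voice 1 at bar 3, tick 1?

voice 0=C3 voice 1=C4 -> P8

P8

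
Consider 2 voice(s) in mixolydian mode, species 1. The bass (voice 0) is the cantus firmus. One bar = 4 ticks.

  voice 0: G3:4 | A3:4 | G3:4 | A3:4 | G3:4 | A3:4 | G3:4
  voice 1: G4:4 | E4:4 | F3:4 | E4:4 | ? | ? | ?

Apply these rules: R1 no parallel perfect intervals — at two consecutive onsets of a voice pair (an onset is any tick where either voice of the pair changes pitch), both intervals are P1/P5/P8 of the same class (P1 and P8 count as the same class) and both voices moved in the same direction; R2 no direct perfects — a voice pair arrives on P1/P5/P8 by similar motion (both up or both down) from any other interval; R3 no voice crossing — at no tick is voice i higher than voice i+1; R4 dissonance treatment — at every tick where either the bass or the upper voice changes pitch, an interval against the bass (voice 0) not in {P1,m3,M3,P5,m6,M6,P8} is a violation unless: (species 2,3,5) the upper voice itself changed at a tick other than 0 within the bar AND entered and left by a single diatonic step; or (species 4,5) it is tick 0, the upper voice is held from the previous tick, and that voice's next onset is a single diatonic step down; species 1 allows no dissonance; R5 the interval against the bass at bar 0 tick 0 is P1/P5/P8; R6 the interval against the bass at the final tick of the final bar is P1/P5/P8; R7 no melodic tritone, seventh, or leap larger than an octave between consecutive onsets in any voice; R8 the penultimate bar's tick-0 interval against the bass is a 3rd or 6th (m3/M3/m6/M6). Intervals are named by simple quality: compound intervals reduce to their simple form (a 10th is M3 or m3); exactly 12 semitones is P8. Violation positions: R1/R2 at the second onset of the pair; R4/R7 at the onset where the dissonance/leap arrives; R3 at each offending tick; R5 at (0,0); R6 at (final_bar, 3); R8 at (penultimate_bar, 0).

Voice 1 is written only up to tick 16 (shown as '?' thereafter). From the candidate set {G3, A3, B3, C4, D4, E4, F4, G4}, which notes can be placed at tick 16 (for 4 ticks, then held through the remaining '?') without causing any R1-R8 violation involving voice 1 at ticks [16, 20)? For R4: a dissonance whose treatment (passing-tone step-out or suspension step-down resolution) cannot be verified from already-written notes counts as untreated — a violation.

{B3, E4, G4}

G3: violates R2
A3: violates R4
B3: legal
C4: violates R4
D4: violates R1
E4: legal
F4: violates R4
G4: legal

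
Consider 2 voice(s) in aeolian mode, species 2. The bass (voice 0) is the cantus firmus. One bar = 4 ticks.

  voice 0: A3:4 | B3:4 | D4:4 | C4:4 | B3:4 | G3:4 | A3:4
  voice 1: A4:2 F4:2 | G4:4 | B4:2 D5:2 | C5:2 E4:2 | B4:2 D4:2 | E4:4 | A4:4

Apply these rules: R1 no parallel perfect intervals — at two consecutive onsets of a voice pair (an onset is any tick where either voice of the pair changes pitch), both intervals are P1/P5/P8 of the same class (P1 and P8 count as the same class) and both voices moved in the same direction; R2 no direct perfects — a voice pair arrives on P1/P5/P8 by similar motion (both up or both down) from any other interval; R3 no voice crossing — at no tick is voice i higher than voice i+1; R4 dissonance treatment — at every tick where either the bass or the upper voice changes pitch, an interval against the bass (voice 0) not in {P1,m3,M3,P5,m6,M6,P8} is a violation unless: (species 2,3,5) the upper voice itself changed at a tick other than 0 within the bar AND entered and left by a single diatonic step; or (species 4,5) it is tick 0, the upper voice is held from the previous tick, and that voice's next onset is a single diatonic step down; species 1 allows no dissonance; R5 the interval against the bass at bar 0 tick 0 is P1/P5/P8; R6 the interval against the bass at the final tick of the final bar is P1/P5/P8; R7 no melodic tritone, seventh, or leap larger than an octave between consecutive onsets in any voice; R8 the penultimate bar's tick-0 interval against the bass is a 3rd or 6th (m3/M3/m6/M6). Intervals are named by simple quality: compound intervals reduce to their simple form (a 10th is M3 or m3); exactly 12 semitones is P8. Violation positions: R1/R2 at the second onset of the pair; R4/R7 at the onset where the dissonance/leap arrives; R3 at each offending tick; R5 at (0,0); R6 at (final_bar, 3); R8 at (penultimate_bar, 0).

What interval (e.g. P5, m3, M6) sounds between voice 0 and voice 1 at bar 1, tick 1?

m6

voice 0=B3 voice 1=G4 -> m6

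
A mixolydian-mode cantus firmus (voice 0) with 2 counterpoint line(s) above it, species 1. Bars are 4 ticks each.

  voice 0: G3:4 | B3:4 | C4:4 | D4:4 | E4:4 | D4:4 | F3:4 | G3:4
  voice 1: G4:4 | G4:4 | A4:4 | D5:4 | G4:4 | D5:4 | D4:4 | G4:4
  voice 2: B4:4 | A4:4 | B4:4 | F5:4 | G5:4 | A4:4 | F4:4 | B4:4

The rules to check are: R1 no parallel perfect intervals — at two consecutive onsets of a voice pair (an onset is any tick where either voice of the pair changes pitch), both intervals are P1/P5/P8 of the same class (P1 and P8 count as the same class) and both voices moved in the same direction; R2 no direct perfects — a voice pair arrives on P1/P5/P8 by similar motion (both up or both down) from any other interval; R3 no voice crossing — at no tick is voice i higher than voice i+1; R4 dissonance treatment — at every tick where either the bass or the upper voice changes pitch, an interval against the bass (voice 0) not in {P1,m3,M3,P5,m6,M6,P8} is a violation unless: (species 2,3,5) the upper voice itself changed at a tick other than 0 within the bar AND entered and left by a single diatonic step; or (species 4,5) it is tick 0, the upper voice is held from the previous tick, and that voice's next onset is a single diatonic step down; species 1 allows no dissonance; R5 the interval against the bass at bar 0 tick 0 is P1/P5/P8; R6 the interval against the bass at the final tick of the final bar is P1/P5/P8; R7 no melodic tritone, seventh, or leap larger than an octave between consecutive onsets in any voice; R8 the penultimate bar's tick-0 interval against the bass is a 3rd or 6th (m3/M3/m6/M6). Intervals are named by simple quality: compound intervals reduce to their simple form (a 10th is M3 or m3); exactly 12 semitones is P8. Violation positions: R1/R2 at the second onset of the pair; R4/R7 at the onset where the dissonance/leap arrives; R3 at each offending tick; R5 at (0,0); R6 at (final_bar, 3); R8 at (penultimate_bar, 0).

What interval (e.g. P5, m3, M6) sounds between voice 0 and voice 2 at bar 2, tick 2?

M7

voice 0=C4 voice 2=B4 -> M7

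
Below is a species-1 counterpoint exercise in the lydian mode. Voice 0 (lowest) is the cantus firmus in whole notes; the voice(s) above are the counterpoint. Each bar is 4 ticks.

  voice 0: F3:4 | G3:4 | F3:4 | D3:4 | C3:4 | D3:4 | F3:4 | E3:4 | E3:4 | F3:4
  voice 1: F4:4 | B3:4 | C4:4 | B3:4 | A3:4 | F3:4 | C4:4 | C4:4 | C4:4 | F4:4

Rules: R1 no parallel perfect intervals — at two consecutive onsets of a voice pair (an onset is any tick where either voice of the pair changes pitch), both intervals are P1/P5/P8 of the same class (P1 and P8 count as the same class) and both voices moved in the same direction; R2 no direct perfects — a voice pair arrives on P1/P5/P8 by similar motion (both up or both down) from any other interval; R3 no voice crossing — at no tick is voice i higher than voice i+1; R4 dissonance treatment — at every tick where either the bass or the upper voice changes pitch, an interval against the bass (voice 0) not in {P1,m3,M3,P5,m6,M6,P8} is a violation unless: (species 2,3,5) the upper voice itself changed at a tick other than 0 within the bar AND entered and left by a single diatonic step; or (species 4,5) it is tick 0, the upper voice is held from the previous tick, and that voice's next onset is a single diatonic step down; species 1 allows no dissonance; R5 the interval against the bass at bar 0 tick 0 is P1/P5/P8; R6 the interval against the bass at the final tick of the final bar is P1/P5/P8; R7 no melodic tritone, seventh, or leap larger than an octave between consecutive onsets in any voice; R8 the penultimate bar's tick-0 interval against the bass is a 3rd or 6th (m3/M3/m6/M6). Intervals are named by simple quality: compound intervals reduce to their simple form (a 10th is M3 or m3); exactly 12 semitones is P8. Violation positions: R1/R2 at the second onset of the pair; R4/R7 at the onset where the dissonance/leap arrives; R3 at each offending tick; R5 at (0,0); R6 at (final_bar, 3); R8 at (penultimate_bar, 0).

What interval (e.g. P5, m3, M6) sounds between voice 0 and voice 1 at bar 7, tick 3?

m6

voice 0=E3 voice 1=C4 -> m6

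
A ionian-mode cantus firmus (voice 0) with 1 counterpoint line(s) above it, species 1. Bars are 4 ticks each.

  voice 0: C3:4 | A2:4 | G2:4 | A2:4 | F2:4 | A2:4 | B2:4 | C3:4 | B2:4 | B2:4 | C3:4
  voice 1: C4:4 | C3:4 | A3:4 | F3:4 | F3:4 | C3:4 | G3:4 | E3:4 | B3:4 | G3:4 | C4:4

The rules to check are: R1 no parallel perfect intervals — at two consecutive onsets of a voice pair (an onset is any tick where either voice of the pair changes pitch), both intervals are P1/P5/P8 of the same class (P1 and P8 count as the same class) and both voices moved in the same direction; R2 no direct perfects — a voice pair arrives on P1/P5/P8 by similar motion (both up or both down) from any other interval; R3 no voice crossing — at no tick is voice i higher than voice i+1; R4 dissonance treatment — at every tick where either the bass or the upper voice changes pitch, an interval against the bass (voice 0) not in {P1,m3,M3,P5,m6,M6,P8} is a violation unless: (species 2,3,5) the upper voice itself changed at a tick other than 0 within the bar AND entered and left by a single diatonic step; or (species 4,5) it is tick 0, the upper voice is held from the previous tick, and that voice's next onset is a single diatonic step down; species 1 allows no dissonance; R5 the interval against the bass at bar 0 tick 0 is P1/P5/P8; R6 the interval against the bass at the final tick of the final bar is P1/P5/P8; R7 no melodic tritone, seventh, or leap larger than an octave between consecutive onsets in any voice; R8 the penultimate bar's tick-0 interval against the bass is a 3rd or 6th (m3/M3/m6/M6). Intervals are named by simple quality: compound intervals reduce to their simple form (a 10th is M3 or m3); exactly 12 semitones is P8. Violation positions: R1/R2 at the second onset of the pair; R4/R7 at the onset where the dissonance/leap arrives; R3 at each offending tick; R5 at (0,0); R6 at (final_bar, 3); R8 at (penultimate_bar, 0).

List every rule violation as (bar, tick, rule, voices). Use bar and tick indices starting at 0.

bar 0: v0=C3 v1=C4 downbeat P8
bar 1: v0=A2 v1=C3 downbeat m3
bar 2: v0=G2 v1=A3 downbeat M2
bar 3: v0=A2 v1=F3 downbeat m6
bar 4: v0=F2 v1=F3 downbeat P8
bar 5: v0=A2 v1=C3 downbeat m3
bar 6: v0=B2 v1=G3 downbeat m6
bar 7: v0=C3 v1=E3 downbeat M3
bar 8: v0=B2 v1=B3 downbeat P8
bar 9: v0=B2 v1=G3 downbeat m6
bar 10: v0=C3 v1=C4 downbeat P8
  -> R4 @ bar 2 tick 0 v(0, 1): G2/A3 M2 untreated
  -> R2 @ bar 10 tick 0 v(0, 1): B2/G3 m6 -> C3/C4 P8 similar

(2, 0, R4, (0, 1))
(10, 0, R2, (0, 1))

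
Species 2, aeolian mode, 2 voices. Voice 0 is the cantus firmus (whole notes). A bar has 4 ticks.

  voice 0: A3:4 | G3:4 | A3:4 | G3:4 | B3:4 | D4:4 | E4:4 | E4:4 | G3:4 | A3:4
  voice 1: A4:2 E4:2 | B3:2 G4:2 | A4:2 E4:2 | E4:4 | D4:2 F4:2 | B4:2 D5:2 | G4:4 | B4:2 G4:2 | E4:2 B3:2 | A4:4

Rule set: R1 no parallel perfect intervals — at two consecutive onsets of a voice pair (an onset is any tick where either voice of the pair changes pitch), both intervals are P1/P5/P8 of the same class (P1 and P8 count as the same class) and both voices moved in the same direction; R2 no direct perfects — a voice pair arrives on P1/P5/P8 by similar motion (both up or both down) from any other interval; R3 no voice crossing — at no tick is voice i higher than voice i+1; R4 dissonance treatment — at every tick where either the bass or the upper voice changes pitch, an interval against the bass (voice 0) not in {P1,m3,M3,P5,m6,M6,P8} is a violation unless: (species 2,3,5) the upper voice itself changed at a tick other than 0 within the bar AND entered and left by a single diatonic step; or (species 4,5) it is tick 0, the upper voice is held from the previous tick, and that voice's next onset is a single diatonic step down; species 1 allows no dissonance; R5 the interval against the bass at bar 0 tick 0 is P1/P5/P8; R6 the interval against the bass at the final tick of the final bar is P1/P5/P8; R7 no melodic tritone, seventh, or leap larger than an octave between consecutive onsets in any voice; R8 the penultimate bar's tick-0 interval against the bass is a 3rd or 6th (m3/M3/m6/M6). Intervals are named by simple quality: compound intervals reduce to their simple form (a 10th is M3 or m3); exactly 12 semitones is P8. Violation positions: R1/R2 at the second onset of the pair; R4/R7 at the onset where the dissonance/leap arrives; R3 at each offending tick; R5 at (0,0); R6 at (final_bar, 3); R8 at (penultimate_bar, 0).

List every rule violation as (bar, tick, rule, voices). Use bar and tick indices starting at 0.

(2, 0, R1, (0, 1))
(4, 2, R4, (0, 1))
(5, 0, R7, (1,))
(9, 0, R2, (0, 1))
(9, 0, R7, (1,))

bar 0: v0=A3 v1=A4 downbeat P8
bar 1: v0=G3 v1=B3 downbeat M3
bar 2: v0=A3 v1=A4 downbeat P8
bar 3: v0=G3 v1=E4 downbeat M6
bar 4: v0=B3 v1=D4 downbeat m3
bar 5: v0=D4 v1=B4 downbeat M6
bar 6: v0=E4 v1=G4 downbeat m3
bar 7: v0=E4 v1=B4 downbeat P5
bar 8: v0=G3 v1=E4 downbeat M6
bar 9: v0=A3 v1=A4 downbeat P8
  -> R1 @ bar 2 tick 0 v(0, 1): G3/G4 P8 -> A3/A4 P8 similar
  -> R4 @ bar 4 tick 2 v(0, 1): B3/F4 TT untreated
  -> R7 @ bar 5 tick 0 v(1,): F4->B4 leap 6st
  -> R2 @ bar 9 tick 0 v(0, 1): G3/B3 M3 -> A3/A4 P8 similar
  -> R7 @ bar 9 tick 0 v(1,): B3->A4 leap 10st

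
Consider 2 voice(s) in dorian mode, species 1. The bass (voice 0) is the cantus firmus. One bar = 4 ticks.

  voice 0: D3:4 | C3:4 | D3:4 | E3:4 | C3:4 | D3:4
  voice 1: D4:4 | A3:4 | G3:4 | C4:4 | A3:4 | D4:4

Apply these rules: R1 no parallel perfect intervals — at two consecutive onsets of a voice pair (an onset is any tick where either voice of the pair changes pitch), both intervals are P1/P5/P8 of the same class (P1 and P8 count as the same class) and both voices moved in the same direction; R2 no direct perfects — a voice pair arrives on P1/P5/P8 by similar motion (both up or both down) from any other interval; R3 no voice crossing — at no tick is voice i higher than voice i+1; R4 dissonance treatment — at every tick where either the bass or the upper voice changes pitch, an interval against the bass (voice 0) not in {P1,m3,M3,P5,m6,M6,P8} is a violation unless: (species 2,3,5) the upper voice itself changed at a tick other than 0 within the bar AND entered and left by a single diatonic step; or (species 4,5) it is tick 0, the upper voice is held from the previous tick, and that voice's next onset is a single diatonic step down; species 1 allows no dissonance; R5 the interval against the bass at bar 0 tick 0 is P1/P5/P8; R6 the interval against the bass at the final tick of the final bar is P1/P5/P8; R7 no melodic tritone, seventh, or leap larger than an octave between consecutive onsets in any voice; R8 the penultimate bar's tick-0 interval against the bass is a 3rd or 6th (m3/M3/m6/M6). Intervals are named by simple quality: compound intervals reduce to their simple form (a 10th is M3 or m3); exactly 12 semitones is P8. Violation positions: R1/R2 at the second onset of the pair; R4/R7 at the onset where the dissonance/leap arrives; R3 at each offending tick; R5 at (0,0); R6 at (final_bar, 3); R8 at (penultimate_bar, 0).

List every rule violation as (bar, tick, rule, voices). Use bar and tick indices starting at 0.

(2, 0, R4, (0, 1))
(5, 0, R2, (0, 1))

bar 0: v0=D3 v1=D4 downbeat P8
bar 1: v0=C3 v1=A3 downbeat M6
bar 2: v0=D3 v1=G3 downbeat P4
bar 3: v0=E3 v1=C4 downbeat m6
bar 4: v0=C3 v1=A3 downbeat M6
bar 5: v0=D3 v1=D4 downbeat P8
  -> R4 @ bar 2 tick 0 v(0, 1): D3/G3 P4 untreated
  -> R2 @ bar 5 tick 0 v(0, 1): C3/A3 M6 -> D3/D4 P8 similar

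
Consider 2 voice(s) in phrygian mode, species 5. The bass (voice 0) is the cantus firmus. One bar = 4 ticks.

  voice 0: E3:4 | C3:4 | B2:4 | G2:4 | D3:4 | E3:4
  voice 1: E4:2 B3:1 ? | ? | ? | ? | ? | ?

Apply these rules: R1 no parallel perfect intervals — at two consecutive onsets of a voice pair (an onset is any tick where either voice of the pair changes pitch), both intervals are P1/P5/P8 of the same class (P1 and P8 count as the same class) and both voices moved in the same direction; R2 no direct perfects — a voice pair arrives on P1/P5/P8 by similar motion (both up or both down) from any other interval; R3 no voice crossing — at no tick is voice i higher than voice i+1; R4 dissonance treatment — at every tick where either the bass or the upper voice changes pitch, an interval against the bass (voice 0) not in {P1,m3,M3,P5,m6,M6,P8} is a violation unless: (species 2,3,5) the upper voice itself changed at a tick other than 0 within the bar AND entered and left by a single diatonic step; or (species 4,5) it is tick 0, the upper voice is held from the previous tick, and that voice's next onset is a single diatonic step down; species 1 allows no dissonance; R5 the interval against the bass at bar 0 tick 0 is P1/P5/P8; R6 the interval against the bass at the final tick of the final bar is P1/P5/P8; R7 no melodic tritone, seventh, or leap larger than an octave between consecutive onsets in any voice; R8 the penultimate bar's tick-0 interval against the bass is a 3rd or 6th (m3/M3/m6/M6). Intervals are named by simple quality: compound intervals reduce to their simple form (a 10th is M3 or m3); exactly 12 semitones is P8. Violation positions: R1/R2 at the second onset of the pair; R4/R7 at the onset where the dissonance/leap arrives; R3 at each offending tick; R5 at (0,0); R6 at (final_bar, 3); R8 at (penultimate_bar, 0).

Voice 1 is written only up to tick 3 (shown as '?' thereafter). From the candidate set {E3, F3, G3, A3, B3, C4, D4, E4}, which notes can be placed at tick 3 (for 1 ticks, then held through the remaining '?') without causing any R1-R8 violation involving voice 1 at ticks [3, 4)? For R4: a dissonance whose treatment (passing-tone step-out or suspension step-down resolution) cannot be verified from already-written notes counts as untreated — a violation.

E3: legal
F3: violates R4,R7
G3: legal
A3: violates R4
B3: legal
C4: legal
D4: violates R4
E4: legal

{B3, C4, E3, E4, G3}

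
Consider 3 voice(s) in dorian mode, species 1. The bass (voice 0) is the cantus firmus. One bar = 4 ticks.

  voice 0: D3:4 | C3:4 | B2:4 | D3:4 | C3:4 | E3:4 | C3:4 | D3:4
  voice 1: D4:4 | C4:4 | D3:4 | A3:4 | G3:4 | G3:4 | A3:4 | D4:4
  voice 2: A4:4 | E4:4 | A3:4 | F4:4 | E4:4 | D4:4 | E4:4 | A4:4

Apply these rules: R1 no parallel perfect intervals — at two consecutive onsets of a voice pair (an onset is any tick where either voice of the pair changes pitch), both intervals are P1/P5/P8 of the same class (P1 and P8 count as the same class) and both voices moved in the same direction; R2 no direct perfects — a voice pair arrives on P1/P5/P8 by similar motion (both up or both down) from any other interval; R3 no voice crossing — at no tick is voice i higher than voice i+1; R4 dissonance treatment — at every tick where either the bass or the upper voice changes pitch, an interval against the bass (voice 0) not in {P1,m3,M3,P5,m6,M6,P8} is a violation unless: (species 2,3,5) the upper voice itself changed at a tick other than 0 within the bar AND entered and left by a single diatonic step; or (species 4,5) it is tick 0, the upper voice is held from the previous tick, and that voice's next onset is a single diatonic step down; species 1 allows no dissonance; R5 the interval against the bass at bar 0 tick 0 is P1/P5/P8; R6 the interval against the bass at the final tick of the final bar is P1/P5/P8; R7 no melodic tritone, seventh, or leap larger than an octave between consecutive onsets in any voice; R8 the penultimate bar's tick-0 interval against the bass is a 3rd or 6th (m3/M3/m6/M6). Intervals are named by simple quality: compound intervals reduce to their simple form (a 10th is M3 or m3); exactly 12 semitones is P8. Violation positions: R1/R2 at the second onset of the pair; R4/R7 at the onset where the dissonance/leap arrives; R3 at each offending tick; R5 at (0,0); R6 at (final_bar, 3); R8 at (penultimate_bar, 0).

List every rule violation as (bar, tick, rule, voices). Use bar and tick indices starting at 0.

(1, 0, R1, (0, 1))
(2, 0, R2, (1, 2))
(2, 0, R4, (0, 2))
(2, 0, R7, (1,))
(3, 0, R2, (0, 1))
(4, 0, R1, (0, 1))
(5, 0, R4, (0, 2))
(6, 0, R1, (1, 2))
(7, 0, R1, (1, 2))
(7, 0, R2, (0, 1))
(7, 0, R2, (0, 2))

bar 0: v0=D3 v1=D4 v2=A4 downbeat P5
bar 1: v0=C3 v1=C4 v2=E4 downbeat M3
bar 2: v0=B2 v1=D3 v2=A3 downbeat m7
bar 3: v0=D3 v1=A3 v2=F4 downbeat m3
bar 4: v0=C3 v1=G3 v2=E4 downbeat M3
bar 5: v0=E3 v1=G3 v2=D4 downbeat m7
bar 6: v0=C3 v1=A3 v2=E4 downbeat M3
bar 7: v0=D3 v1=D4 v2=A4 downbeat P5
  -> R1 @ bar 1 tick 0 v(0, 1): D3/D4 P8 -> C3/C4 P8 similar
  -> R2 @ bar 2 tick 0 v(1, 2): C4/E4 M3 -> D3/A3 P5 similar
  -> R4 @ bar 2 tick 0 v(0, 2): B2/A3 m7 untreated
  -> R7 @ bar 2 tick 0 v(1,): C4->D3 leap 10st
  -> R2 @ bar 3 tick 0 v(0, 1): B2/D3 m3 -> D3/A3 P5 similar
  -> R1 @ bar 4 tick 0 v(0, 1): D3/A3 P5 -> C3/G3 P5 similar
  -> R4 @ bar 5 tick 0 v(0, 2): E3/D4 m7 untreated
  -> R1 @ bar 6 tick 0 v(1, 2): G3/D4 P5 -> A3/E4 P5 similar
  -> R1 @ bar 7 tick 0 v(1, 2): A3/E4 P5 -> D4/A4 P5 similar
  -> R2 @ bar 7 tick 0 v(0, 1): C3/A3 M6 -> D3/D4 P8 similar
  -> R2 @ bar 7 tick 0 v(0, 2): C3/E4 M3 -> D3/A4 P5 similar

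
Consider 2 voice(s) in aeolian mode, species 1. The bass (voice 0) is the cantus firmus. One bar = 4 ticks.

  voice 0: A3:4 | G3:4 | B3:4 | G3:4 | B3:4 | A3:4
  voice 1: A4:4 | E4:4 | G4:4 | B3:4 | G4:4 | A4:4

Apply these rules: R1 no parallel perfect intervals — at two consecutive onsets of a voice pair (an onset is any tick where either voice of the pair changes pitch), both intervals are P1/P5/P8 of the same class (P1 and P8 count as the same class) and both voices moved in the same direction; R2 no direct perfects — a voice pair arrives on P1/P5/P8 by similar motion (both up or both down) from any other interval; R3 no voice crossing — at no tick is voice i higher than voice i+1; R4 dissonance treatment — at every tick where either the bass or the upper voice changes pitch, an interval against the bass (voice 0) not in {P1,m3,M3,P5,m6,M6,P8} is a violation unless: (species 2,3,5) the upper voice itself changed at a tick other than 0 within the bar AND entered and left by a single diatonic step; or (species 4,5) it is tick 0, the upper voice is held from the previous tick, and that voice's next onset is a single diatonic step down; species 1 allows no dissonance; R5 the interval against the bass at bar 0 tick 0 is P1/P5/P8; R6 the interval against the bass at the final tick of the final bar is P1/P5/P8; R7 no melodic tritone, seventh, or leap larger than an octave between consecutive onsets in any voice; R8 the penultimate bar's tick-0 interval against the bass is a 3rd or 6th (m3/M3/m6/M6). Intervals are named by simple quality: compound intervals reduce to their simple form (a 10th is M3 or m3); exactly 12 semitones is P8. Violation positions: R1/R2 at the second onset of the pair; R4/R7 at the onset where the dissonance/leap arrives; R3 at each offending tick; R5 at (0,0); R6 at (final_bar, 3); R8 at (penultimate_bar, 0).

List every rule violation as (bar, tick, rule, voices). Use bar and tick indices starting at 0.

bar 0: v0=A3 v1=A4 downbeat P8
bar 1: v0=G3 v1=E4 downbeat M6
bar 2: v0=B3 v1=G4 downbeat m6
bar 3: v0=G3 v1=B3 downbeat M3
bar 4: v0=B3 v1=G4 downbeat m6
bar 5: v0=A3 v1=A4 downbeat P8

No violations across 6 bars (A3..A3 vs A4..A4).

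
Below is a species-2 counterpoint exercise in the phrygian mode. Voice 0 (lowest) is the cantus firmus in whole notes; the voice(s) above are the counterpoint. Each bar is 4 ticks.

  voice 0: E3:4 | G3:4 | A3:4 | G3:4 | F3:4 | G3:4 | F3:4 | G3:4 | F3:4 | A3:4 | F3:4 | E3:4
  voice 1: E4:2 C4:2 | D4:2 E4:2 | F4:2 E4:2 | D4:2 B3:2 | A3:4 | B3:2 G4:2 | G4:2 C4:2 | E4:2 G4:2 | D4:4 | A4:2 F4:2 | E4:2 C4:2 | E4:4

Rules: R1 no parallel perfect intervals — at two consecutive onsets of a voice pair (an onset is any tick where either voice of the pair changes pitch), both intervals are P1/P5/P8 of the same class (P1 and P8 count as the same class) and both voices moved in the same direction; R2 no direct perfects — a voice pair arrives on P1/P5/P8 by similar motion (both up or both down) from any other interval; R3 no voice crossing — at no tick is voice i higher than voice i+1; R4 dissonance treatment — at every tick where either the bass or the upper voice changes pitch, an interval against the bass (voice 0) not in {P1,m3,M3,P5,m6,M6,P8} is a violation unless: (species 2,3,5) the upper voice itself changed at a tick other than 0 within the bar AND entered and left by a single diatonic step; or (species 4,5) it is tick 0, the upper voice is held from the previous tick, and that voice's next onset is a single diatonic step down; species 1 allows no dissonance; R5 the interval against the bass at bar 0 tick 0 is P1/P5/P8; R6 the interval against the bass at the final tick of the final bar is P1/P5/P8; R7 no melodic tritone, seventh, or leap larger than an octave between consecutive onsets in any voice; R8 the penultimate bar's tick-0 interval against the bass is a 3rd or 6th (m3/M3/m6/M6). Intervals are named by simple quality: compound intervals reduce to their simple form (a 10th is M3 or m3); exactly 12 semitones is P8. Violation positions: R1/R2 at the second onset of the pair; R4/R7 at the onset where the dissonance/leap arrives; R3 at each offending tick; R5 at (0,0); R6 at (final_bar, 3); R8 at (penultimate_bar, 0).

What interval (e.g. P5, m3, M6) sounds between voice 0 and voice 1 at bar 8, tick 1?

M6

voice 0=F3 voice 1=D4 -> M6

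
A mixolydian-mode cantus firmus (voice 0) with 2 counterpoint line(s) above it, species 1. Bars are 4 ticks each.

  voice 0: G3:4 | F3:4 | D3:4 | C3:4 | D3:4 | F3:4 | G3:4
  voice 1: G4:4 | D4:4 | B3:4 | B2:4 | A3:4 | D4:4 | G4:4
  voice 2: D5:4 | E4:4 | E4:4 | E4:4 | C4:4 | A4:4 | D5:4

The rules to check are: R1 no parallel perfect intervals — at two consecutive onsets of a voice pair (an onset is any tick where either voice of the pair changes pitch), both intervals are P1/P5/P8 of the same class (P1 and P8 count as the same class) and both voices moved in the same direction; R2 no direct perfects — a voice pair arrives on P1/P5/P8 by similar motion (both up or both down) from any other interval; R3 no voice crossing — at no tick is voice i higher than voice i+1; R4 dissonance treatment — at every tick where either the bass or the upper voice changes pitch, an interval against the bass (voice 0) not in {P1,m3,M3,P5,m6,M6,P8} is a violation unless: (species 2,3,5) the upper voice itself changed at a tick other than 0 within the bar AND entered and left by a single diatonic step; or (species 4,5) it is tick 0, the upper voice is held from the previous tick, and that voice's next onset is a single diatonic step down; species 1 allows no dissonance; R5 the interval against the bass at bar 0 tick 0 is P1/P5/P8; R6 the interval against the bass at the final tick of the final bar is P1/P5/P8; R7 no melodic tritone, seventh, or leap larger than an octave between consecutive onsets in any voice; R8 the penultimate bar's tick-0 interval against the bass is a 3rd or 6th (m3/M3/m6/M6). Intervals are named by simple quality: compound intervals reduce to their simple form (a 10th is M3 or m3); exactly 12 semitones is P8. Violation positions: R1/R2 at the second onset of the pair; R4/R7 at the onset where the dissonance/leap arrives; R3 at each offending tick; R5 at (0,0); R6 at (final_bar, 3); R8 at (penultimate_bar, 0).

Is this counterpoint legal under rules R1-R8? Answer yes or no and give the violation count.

No (15 violations)

bar 0: v0=G3 v1=G4 v2=D5 (P5)
bar 1: v0=F3 v1=D4 v2=E4 (M7)
bar 2: v0=D3 v1=B3 v2=E4 (M2)
bar 3: v0=C3 v1=B2 v2=E4 (M3)
bar 4: v0=D3 v1=A3 v2=C4 (m7)
bar 5: v0=F3 v1=D4 v2=A4 (M3)
bar 6: v0=G3 v1=G4 v2=D5 (P5)
  R4 @ bar1.0: F3/E4 M7 untreated
  R7 @ bar1.0: D5->E4 leap 10st
  R4 @ bar2.0: D3/E4 M2 untreated
  R3 @ bar3.0: C3 above B2
  R4 @ bar3.0: C3/B2 m2 untreated
  R3 @ bar3.1: C3 above B2
  R3 @ bar3.2: C3 above B2
  R3 @ bar3.3: C3 above B2
  R2 @ bar4.0: C3/B2 m2 -> D3/A3 P5 similar
  R4 @ bar4.0: D3/C4 m7 untreated
  R7 @ bar4.0: B2->A3 leap 10st
  R2 @ bar5.0: A3/C4 m3 -> D4/A4 P5 similar
  R1 @ bar6.0: D4/A4 P5 -> G4/D5 P5 similar
  R2 @ bar6.0: F3/D4 M6 -> G3/G4 P8 similar
  R2 @ bar6.0: F3/A4 M3 -> G3/D5 P5 similar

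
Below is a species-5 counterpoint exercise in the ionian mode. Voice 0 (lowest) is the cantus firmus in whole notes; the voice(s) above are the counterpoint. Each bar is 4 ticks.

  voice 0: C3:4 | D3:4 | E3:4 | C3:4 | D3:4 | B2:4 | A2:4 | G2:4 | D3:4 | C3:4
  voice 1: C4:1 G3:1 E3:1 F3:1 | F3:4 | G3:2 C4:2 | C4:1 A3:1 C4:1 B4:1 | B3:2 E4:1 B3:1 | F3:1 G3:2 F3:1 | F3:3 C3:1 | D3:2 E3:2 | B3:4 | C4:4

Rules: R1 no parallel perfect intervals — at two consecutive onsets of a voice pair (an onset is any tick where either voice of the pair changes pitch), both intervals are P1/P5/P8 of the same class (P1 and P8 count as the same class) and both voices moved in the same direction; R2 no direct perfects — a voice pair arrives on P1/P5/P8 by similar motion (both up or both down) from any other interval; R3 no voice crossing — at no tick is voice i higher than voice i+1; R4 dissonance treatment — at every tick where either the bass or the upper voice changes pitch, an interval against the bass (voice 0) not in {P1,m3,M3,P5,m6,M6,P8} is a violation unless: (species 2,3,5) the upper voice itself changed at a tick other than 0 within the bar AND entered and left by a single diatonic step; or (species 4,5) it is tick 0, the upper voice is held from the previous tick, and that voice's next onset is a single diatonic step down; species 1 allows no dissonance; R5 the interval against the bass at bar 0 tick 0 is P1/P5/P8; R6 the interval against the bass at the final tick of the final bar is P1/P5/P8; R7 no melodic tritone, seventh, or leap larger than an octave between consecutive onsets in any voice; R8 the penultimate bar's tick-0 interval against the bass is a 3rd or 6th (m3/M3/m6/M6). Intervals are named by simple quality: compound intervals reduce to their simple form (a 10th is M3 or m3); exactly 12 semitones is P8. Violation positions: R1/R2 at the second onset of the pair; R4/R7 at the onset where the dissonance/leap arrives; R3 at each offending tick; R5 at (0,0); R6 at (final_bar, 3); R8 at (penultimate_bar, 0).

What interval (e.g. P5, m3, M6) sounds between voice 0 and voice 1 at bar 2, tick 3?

voice 0=E3 voice 1=C4 -> m6

m6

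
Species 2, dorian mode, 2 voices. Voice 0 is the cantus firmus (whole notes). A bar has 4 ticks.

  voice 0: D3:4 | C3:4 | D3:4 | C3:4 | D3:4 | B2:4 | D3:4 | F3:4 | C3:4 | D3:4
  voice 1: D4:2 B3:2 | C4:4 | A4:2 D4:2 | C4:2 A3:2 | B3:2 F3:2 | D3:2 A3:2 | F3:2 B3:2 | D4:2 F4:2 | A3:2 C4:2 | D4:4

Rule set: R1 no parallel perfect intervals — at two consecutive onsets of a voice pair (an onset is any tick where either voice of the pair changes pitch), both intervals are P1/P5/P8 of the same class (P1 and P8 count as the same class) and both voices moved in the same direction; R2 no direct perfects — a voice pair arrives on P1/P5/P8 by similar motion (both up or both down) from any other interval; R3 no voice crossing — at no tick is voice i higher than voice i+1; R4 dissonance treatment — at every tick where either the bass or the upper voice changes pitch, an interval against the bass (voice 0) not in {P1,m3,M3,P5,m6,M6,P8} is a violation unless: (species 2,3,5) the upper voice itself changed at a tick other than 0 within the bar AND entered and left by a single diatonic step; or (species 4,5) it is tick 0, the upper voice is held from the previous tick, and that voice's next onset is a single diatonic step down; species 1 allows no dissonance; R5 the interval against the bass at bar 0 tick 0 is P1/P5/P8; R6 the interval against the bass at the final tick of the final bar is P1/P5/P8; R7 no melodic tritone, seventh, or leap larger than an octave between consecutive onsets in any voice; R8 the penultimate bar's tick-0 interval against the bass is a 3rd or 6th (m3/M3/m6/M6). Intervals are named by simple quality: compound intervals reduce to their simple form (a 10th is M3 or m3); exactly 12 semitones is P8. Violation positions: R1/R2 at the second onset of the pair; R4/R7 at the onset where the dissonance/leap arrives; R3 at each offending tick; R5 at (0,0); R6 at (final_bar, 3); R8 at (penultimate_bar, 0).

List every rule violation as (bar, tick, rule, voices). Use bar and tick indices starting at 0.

bar 0: v0=D3 v1=D4 downbeat P8
bar 1: v0=C3 v1=C4 downbeat P8
bar 2: v0=D3 v1=A4 downbeat P5
bar 3: v0=C3 v1=C4 downbeat P8
bar 4: v0=D3 v1=B3 downbeat M6
bar 5: v0=B2 v1=D3 downbeat m3
bar 6: v0=D3 v1=F3 downbeat m3
bar 7: v0=F3 v1=D4 downbeat M6
bar 8: v0=C3 v1=A3 downbeat M6
bar 9: v0=D3 v1=D4 downbeat P8
  -> R2 @ bar 2 tick 0 v(0, 1): C3/C4 P8 -> D3/A4 P5 similar
  -> R1 @ bar 3 tick 0 v(0, 1): D3/D4 P8 -> C3/C4 P8 similar
  -> R7 @ bar 4 tick 2 v(1,): B3->F3 leap 6st
  -> R4 @ bar 5 tick 2 v(0, 1): B2/A3 m7 untreated
  -> R7 @ bar 6 tick 2 v(1,): F3->B3 leap 6st
  -> R1 @ bar 9 tick 0 v(0, 1): C3/C4 P8 -> D3/D4 P8 similar

(2, 0, R2, (0, 1))
(3, 0, R1, (0, 1))
(4, 2, R7, (1,))
(5, 2, R4, (0, 1))
(6, 2, R7, (1,))
(9, 0, R1, (0, 1))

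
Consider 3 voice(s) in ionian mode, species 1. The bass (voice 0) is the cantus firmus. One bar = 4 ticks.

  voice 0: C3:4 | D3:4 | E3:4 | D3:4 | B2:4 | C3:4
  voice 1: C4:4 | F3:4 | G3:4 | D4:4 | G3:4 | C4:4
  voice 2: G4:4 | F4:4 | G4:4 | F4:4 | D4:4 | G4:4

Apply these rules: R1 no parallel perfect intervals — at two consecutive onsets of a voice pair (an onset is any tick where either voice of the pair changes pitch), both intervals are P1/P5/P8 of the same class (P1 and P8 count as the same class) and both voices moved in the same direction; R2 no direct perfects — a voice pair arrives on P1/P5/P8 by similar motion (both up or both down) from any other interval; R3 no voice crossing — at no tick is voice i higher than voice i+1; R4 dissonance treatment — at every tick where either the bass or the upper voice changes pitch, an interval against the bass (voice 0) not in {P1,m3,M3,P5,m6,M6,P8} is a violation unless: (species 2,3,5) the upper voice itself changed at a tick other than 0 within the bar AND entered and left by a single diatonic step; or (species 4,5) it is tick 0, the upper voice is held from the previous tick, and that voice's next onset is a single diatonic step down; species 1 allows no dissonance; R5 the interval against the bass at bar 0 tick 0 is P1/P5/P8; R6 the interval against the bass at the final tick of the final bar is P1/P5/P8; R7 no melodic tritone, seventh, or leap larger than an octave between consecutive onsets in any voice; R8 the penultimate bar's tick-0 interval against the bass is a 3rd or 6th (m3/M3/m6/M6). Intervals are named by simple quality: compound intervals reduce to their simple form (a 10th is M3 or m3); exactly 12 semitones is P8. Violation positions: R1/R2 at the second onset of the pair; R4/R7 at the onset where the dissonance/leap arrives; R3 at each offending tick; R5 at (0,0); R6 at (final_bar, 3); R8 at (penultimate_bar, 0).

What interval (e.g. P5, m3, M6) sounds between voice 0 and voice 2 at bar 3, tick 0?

m3

voice 0=D3 voice 2=F4 -> m3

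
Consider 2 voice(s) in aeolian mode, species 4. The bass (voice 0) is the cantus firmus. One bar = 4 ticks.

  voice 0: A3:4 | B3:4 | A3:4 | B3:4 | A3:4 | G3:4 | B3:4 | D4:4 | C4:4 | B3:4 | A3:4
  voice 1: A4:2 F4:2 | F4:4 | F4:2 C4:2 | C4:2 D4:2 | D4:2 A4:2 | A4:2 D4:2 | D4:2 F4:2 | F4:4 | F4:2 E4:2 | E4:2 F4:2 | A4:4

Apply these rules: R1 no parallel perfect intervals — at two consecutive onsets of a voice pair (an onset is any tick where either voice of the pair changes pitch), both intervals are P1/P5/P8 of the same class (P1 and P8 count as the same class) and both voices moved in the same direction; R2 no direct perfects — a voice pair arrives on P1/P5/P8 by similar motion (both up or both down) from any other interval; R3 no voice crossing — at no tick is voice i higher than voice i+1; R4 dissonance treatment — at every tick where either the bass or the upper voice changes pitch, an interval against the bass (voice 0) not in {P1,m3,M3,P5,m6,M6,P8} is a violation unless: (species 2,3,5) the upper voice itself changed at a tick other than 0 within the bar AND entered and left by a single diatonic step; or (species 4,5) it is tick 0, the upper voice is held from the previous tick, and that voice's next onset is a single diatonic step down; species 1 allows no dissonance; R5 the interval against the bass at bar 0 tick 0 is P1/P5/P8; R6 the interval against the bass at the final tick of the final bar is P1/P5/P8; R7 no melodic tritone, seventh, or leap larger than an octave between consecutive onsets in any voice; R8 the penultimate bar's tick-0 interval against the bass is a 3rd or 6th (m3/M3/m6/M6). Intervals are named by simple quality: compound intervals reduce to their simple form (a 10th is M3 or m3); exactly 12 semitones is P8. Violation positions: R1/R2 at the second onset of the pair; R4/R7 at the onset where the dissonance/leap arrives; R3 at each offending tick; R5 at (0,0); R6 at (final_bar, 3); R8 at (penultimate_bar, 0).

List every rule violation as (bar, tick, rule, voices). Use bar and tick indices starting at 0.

bar 0: v0=A3 v1=A4 downbeat P8
bar 1: v0=B3 v1=F4 downbeat TT
bar 2: v0=A3 v1=F4 downbeat m6
bar 3: v0=B3 v1=C4 downbeat m2
bar 4: v0=A3 v1=D4 downbeat P4
bar 5: v0=G3 v1=A4 downbeat M2
bar 6: v0=B3 v1=D4 downbeat m3
bar 7: v0=D4 v1=F4 downbeat m3
bar 8: v0=C4 v1=F4 downbeat P4
bar 9: v0=B3 v1=E4 downbeat P4
bar 10: v0=A3 v1=A4 downbeat P8
  -> R4 @ bar 1 tick 0 v(0, 1): B3/F4 TT untreated
  -> R4 @ bar 3 tick 0 v(0, 1): B3/C4 m2 untreated
  -> R4 @ bar 4 tick 0 v(0, 1): A3/D4 P4 untreated
  -> R4 @ bar 5 tick 0 v(0, 1): G3/A4 M2 untreated
  -> R4 @ bar 6 tick 2 v(0, 1): B3/F4 TT untreated
  -> R4 @ bar 9 tick 0 v(0, 1): B3/E4 P4 untreated
  -> R8 @ bar 9 tick 0 v(0, 1): penult P4 not 3rd/6th
  -> R4 @ bar 9 tick 2 v(0, 1): B3/F4 TT untreated

(1, 0, R4, (0, 1))
(3, 0, R4, (0, 1))
(4, 0, R4, (0, 1))
(5, 0, R4, (0, 1))
(6, 2, R4, (0, 1))
(9, 0, R4, (0, 1))
(9, 0, R8, (0, 1))
(9, 2, R4, (0, 1))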